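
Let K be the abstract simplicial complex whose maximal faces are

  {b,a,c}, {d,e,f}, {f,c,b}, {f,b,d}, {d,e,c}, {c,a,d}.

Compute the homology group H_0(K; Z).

H_0 ≅ Z.

K has 6 vertices, 12 edges, 6 triangles.
rank ∂_0 = 0, rank ∂_1 = 5 ⇒ b_0 = 6 − 0 − 5 = 1; all invariant factors of ∂_1 are 1 so no torsion. So H_0 ≅ Z.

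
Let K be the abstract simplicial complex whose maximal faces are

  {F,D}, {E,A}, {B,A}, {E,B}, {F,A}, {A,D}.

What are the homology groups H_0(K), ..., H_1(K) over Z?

H_0 = Z,  H_1 = Z^2.

K has 5 vertices, 6 edges.
rank ∂_0 = 0, rank ∂_1 = 4 ⇒ b_0 = 5 − 0 − 4 = 1; all invariant factors of ∂_1 are 1 so no torsion. So H_0 = Z.
rank ∂_1 = 4, rank ∂_2 = 0 ⇒ b_1 = 6 − 4 − 0 = 2. So H_1 = Z^2.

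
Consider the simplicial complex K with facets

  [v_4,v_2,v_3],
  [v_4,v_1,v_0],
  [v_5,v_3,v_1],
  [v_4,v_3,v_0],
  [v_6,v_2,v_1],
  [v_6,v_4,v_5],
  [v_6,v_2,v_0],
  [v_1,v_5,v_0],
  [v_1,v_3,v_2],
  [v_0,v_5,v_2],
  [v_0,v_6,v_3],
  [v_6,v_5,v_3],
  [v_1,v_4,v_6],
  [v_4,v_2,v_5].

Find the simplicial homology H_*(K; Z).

H_0 = Z,  H_1 = Z^2,  H_2 = Z.

K has 7 vertices, 21 edges, 14 triangles.
rank ∂_0 = 0, rank ∂_1 = 6 ⇒ b_0 = 7 − 0 − 6 = 1; all invariant factors of ∂_1 are 1 so no torsion. So H_0 = Z.
rank ∂_1 = 6, rank ∂_2 = 13 ⇒ b_1 = 21 − 6 − 13 = 2; all invariant factors of ∂_2 are 1 so no torsion. So H_1 = Z^2.
rank ∂_2 = 13, rank ∂_3 = 0 ⇒ b_2 = 14 − 13 − 0 = 1. So H_2 = Z.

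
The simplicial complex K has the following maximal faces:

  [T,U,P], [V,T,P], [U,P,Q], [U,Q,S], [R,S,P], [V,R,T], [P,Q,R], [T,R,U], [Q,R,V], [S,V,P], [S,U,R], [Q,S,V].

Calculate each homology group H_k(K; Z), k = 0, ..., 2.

H_0 ≅ Z,  H_1 ≅ Z/2Z,  H_2 = 0.

We work with the vertex ordering P < Q < R < S < T < U < V. The simplices of K, each written with vertices in increasing order, are:

  0-simplices (7): P, Q, R, S, T, U, V
  1-simplices (18): PQ, PR, PS, PT, PU, PV, QR, QS, QU, QV, RS, RT, RU, RV, SU, SV, TU, TV
  2-simplices (12): PQR, PQU, PRS, PSV, PTU, PTV, QRV, QSU, QSV, RSU, RTU, RTV

so the chain groups are C_0 ≅ Z^7, C_1 ≅ Z^18, C_2 ≅ Z^12.

∂_1: C_1 → C_0 maps an edge to its endpoints' difference, ∂[p,q] = q − p. For instance
  ∂SU = U − S.
The 7×18 boundary matrix has rank 6 and Smith normal form diag(1,1,1,1,1,1).

The boundary map ∂_2: C_2 → C_1 sends each 2-simplex [p,q,r] to [q,r] − [p,r] + [p,q]. For instance
  ∂QSU = SU − QU + QS,
  ∂QSV = SV − QV + QS.
This gives a 18×12 integer matrix of rank 12; reducing to Smith normal form yields diagonal entries (1,1,1,1,1,1,1,1,1,1,1,2).

From H_k ≅ ker(∂_k) / im(∂_{k+1}) we obtain:

  H_0: rank C_0 − rank ∂_1 = 7 − 6 = 1, and the invariant factors of ∂_1 are all 1, so H_0 = Z.
  H_1: rank ker ∂_1 − rank ∂_2 = (18 − 6) − 12 = 0, and ∂_2 has invariant factor 2 > 1, so H_1 = Z/2Z.
  H_2: rank ker ∂_2 − rank ∂_3 = (12 − 12) − 0 = 0, and there is no ∂_3, so H_2 = 0.

As a check, the Euler characteristic is 7 − 18 + 12 = 1, which agrees with 1 − 0 + 0 = 1.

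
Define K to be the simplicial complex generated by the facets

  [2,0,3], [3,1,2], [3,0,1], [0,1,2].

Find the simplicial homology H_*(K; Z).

H_0 = Z,  H_1 = 0,  H_2 = Z.

Take the total order 0 < 1 < 2 < 3 on the vertex set. Then K (dimension 2) consists of the simplices:

  0-simplices (4): [0], [1], [2], [3]
  1-simplices (6): [0,1], [0,2], [0,3], [1,2], [1,3], [2,3]
  2-simplices (4): [0,1,2], [0,1,3], [0,2,3], [1,2,3]

Hence C_0 ≅ Z^4, C_1 ≅ Z^6, C_2 ≅ Z^4.

The boundary map ∂_1: C_1 → C_0 sends each edge [p,q] (with p < q) to q − p. For instance
  ∂[1,3] = [3] − [1].
As a 4×6 matrix over Z this has rank 3, with invariant factors (1,1,1).

∂_2: C_2 → C_1 acts by ∂[p,q,r] = [q,r] − [p,r] + [p,q]. For instance
  ∂[0,1,3] = [1,3] − [0,3] + [0,1],
  ∂[0,2,3] = [2,3] − [0,3] + [0,2].
The resulting 6×4 matrix has rank 3, and its Smith normal form has invariant factors (1,1,1).

Computing H_k = (kernel of ∂_k) / (image of ∂_{k+1}):

  H_0: rank C_0 − rank ∂_1 = 4 − 3 = 1, and the invariant factors of ∂_1 are all 1, so H_0 = Z.
  H_1: rank ker ∂_1 − rank ∂_2 = (6 − 3) − 3 = 0, and the invariant factors of ∂_2 are all 1, so H_1 = 0.
  H_2: rank ker ∂_2 − rank ∂_3 = (4 − 3) − 0 = 1, and there is no ∂_3, so H_2 = Z.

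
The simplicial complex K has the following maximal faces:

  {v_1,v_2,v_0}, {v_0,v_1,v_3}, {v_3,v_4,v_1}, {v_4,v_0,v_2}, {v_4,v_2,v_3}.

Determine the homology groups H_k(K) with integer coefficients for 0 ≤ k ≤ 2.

We work with the vertex ordering v_0 < v_1 < v_2 < v_3 < v_4. The simplices of K, each written with vertices in increasing order, are:

  0-simplices (5): [v_0], [v_1], [v_2], [v_3], [v_4]
  1-simplices (10): [v_0,v_1], [v_0,v_2], [v_0,v_3], [v_0,v_4], [v_1,v_2], [v_1,v_3], [v_1,v_4], [v_2,v_3], [v_2,v_4], [v_3,v_4]
  2-simplices (5): [v_0,v_1,v_2], [v_0,v_1,v_3], [v_0,v_2,v_4], [v_1,v_3,v_4], [v_2,v_3,v_4]

so the chain groups are C_0 ≅ Z^5, C_1 ≅ Z^10, C_2 ≅ Z^5.

Boundary ∂_1: C_1 → C_0 is given by ∂[p,q] = [q] − [p]. For instance
  ∂[v_0,v_1] = [v_1] − [v_0].
This gives a 5×10 integer matrix of rank 4; reducing to Smith normal form yields diagonal entries (1,1,1,1).

∂_2: C_2 → C_1 acts by ∂[p,q,r] = [q,r] − [p,r] + [p,q]. For instance
  ∂[v_0,v_1,v_2] = [v_1,v_2] − [v_0,v_2] + [v_0,v_1],
  ∂[v_0,v_2,v_4] = [v_2,v_4] − [v_0,v_4] + [v_0,v_2].
The 10×5 boundary matrix has rank 5 and Smith normal form diag(1,1,1,1,1).

Computing H_k = (kernel of ∂_k) / (image of ∂_{k+1}):

  H_0: rank C_0 − rank ∂_1 = 5 − 4 = 1, and the invariant factors of ∂_1 are all 1, so H_0 = Z.
  H_1: rank ker ∂_1 − rank ∂_2 = (10 − 4) − 5 = 1, and the invariant factors of ∂_2 are all 1, so H_1 = Z.
  H_2: rank ker ∂_2 − rank ∂_3 = (5 − 5) − 0 = 0, and there is no ∂_3, so H_2 = 0.

H_0 ≅ Z,  H_1 ≅ Z,  H_2 = 0.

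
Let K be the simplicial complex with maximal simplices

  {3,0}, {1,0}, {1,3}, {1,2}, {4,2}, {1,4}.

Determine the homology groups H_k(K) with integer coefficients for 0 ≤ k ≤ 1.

Take the total order 0 < 1 < 2 < 3 < 4 on the vertex set. Then K (dimension 1) consists of the simplices:

  0-simplices (5): [0], [1], [2], [3], [4]
  1-simplices (6): [0,1], [0,3], [1,2], [1,3], [1,4], [2,4]

so the chain groups are C_0 ≅ Z^5, C_1 ≅ Z^6.

Boundary ∂_1: C_1 → C_0 maps an edge to its endpoints' difference, ∂[p,q] = q − p.
This gives a 5×6 integer matrix of rank 4; reducing to Smith normal form yields diagonal entries (1,1,1,1).

From H_k ≅ ker(∂_k) / im(∂_{k+1}) we obtain:

  H_0: rank C_0 − rank ∂_1 = 5 − 4 = 1, and the invariant factors of ∂_1 are all 1, so H_0 ≅ Z.
  H_1: rank ker ∂_1 − rank ∂_2 = (6 − 4) − 0 = 2, and there is no ∂_2, so H_1 ≅ Z^2.

(K is a triangulation of a wedge of 2 circles.)

H_0 ≅ Z,  H_1 ≅ Z^2.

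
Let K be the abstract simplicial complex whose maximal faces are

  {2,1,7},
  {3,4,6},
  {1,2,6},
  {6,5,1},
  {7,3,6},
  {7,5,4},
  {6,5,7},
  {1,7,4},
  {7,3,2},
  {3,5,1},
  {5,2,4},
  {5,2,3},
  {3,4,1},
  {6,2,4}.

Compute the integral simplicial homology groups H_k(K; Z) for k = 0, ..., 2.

We work with the vertex ordering 1 < 2 < 3 < 4 < 5 < 6 < 7. The simplices of K, each written with vertices in increasing order, are:

  0-simplices (7): [1], [2], [3], [4], [5], [6], [7]
  1-simplices (21): [1,2], [1,3], [1,4], [1,5], [1,6], [1,7], [2,3], [2,4], [2,5], [2,6], [2,7], [3,4], [3,5], [3,6], [3,7], [4,5], [4,6], [4,7], [5,6], [5,7], [6,7]
  2-simplices (14): [1,2,6], [1,2,7], [1,3,4], [1,3,5], [1,4,7], [1,5,6], [2,3,5], [2,3,7], [2,4,5], [2,4,6], [3,4,6], [3,6,7], [4,5,7], [5,6,7]

so the chain groups are C_0 ≅ Z^7, C_1 ≅ Z^21, C_2 ≅ Z^14.

∂_1: C_1 → C_0 maps an edge to its endpoints' difference, ∂[p,q] = q − p. For instance
  ∂[1,7] = [7] − [1].
This gives a 7×21 integer matrix of rank 6; reducing to Smith normal form yields diagonal entries (1,1,1,1,1,1).

∂_2: C_2 → C_1 sends each 2-simplex [p,q,r] to [q,r] − [p,r] + [p,q]. For instance
  ∂[3,4,6] = [4,6] − [3,6] + [3,4],
  ∂[5,6,7] = [6,7] − [5,7] + [5,6].
This gives a 21×14 integer matrix of rank 13; reducing to Smith normal form yields diagonal entries (1,1,1,1,1,1,1,1,1,1,1,1,1).

Reading off H_k = ker ∂_k / im ∂_{k+1}:

  H_0: rank C_0 − rank ∂_1 = 7 − 6 = 1, and the invariant factors of ∂_1 are all 1, so H_0 = Z.
  H_1: rank ker ∂_1 − rank ∂_2 = (21 − 6) − 13 = 2, and the invariant factors of ∂_2 are all 1, so H_1 = Z^2.
  H_2: rank ker ∂_2 − rank ∂_3 = (14 − 13) − 0 = 1, and there is no ∂_3, so H_2 = Z.

H_0 ≅ Z,  H_1 ≅ Z^2,  H_2 ≅ Z.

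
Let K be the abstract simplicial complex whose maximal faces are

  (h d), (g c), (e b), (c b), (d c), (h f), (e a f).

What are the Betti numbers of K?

b_0 = 1, b_1 = 1, b_2 = 0.

We work with the vertex ordering a < b < c < d < e < f < g < h. The simplices of K, each written with vertices in increasing order, are:

  0-simplices (8): a, b, c, d, e, f, g, h
  1-simplices (9): ae, af, bc, be, cd, cg, dh, ef, fh
  2-simplices (1): aef

Hence C_0 ≅ Z^8, C_1 ≅ Z^9, C_2 ≅ Z^1.

Boundary ∂_1: C_1 → C_0 sends each edge [p,q] (with p < q) to q − p. For instance
  ∂cd = d − c.
The resulting 8×9 matrix has rank 7, and its Smith normal form has invariant factors (1,1,1,1,1,1,1).

The boundary map ∂_2: C_2 → C_1 sends each 2-simplex [p,q,r] to [q,r] − [p,r] + [p,q]. For instance
  ∂aef = ef − af + ae.
The resulting 9×1 matrix has rank 1, and its Smith normal form has invariant factors (1).

Reading off H_k = ker ∂_k / im ∂_{k+1}:

  H_0: rank C_0 − rank ∂_1 = 8 − 7 = 1, and the invariant factors of ∂_1 are all 1, so H_0 ≅ Z.
  H_1: rank ker ∂_1 − rank ∂_2 = (9 − 7) − 1 = 1, and the invariant factors of ∂_2 are all 1, so H_1 ≅ Z.
  H_2: rank ker ∂_2 − rank ∂_3 = (1 − 1) − 0 = 0, and there is no ∂_3, so H_2 ≅ 0.

As a check, the Euler characteristic is 8 − 9 + 1 = 0, which agrees with 1 − 1 + 0 = 0.

Hence the Betti numbers are b_0 = 1, b_1 = 1, b_2 = 0.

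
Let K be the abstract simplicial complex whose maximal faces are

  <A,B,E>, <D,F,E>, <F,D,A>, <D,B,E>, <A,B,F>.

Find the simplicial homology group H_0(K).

H_0 = Z.

Order the vertices as A < B < D < E < F. Listing each simplex with vertices in this order, K has dimension 2 with simplices:

  0-simplices (5): A, B, D, E, F
  1-simplices (10): AB, AD, AE, AF, BD, BE, BF, DE, DF, EF
  2-simplices (5): ABE, ABF, ADF, BDE, DEF

giving chain groups C_0 ≅ Z^5, C_1 ≅ Z^10, C_2 ≅ Z^5.

The boundary map ∂_1: C_1 → C_0 sends each edge [p,q] (with p < q) to q − p.
As a 5×10 matrix over Z this has rank 4, with invariant factors (1,1,1,1).

∂_2: C_2 → C_1 sends each 2-simplex [p,q,r] to [q,r] − [p,r] + [p,q]. For instance
  ∂ADF = DF − AF + AD,
  ∂ABE = BE − AE + AB.
The resulting 10×5 matrix has rank 5, and its Smith normal form has invariant factors (1,1,1,1,1).

From H_k ≅ ker(∂_k) / im(∂_{k+1}) we obtain:

  H_0: rank C_0 − rank ∂_1 = 5 − 4 = 1, and the invariant factors of ∂_1 are all 1, so H_0 = Z.

(K is a triangulation of the Möbius band.)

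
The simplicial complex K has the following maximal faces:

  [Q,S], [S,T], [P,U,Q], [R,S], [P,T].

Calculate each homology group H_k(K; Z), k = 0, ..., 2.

H_0 = Z,  H_1 = Z,  H_2 = 0.

We work with the vertex ordering P < Q < R < S < T < U. The simplices of K, each written with vertices in increasing order, are:

  0-simplices (6): P, Q, R, S, T, U
  1-simplices (7): PQ, PT, PU, QS, QU, RS, ST
  2-simplices (1): PQU

so the chain groups are C_0 ≅ Z^6, C_1 ≅ Z^7, C_2 ≅ Z^1.

The boundary map ∂_1: C_1 → C_0 maps an edge to its endpoints' difference, ∂[p,q] = q − p. For instance
  ∂ST = T − S.
This gives a 6×7 integer matrix of rank 5; reducing to Smith normal form yields diagonal entries (1,1,1,1,1).

∂_2: C_2 → C_1 sends each 2-simplex [p,q,r] to [q,r] − [p,r] + [p,q]. For instance
  ∂PQU = QU − PU + PQ.
The 7×1 boundary matrix has rank 1 and Smith normal form diag(1).

From H_k ≅ ker(∂_k) / im(∂_{k+1}) we obtain:

  H_0: rank C_0 − rank ∂_1 = 6 − 5 = 1, and the invariant factors of ∂_1 are all 1, so H_0 = Z.
  H_1: rank ker ∂_1 − rank ∂_2 = (7 − 5) − 1 = 1, and the invariant factors of ∂_2 are all 1, so H_1 = Z.
  H_2: rank ker ∂_2 − rank ∂_3 = (1 − 1) − 0 = 0, and there is no ∂_3, so H_2 = 0.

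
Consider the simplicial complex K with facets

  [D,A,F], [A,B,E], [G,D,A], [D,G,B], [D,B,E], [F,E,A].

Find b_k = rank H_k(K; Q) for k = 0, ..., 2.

b_0 = 1, b_1 = 1, b_2 = 0.

Take the total order A < B < D < E < F < G on the vertex set. Then K (dimension 2) consists of the simplices:

  0-simplices (6): A, B, D, E, F, G
  1-simplices (12): AB, AD, AE, AF, AG, BD, BE, BG, DE, DF, DG, EF
  2-simplices (6): ABE, ADF, ADG, AEF, BDE, BDG

giving chain groups C_0 ≅ Z^6, C_1 ≅ Z^12, C_2 ≅ Z^6.

∂_1: C_1 → C_0 sends each edge [p,q] (with p < q) to q − p. For instance
  ∂AB = B − A.
The resulting 6×12 matrix has rank 5, and its Smith normal form has invariant factors (1,1,1,1,1).

Boundary ∂_2: C_2 → C_1 acts by ∂[p,q,r] = [q,r] − [p,r] + [p,q]. For instance
  ∂ABE = BE − AE + AB,
  ∂ADF = DF − AF + AD.
The resulting 12×6 matrix has rank 6, and its Smith normal form has invariant factors (1,1,1,1,1,1).

Computing H_k = (kernel of ∂_k) / (image of ∂_{k+1}):

  H_0: rank C_0 − rank ∂_1 = 6 − 5 = 1, and the invariant factors of ∂_1 are all 1, so H_0 = Z.
  H_1: rank ker ∂_1 − rank ∂_2 = (12 − 5) − 6 = 1, and the invariant factors of ∂_2 are all 1, so H_1 = Z.
  H_2: rank ker ∂_2 − rank ∂_3 = (6 − 6) − 0 = 0, and there is no ∂_3, so H_2 = 0.

Hence the Betti numbers are b_0 = 1, b_1 = 1, b_2 = 0.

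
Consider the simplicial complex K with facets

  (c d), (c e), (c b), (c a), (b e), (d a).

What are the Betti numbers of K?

b_0 = 1, b_1 = 2.

Take the total order a < b < c < d < e on the vertex set. Then K (dimension 1) consists of the simplices:

  0-simplices (5): a, b, c, d, e
  1-simplices (6): ac, ad, bc, be, cd, ce

so the chain groups are C_0 ≅ Z^5, C_1 ≅ Z^6.

The boundary map ∂_1: C_1 → C_0 sends each edge [p,q] (with p < q) to q − p. For instance
  ∂bc = c − b.
The 5×6 boundary matrix has rank 4 and Smith normal form diag(1,1,1,1).

Reading off H_k = ker ∂_k / im ∂_{k+1}:

  H_0: rank C_0 − rank ∂_1 = 5 − 4 = 1, and the invariant factors of ∂_1 are all 1, so H_0 ≅ Z.
  H_1: rank ker ∂_1 − rank ∂_2 = (6 − 4) − 0 = 2, and there is no ∂_2, so H_1 ≅ Z^2.

As a check, the Euler characteristic is 5 − 6 = -1, which agrees with 1 − 2 = -1.
(K is a triangulation of a wedge of 2 circles.)

Hence the Betti numbers are b_0 = 1, b_1 = 2.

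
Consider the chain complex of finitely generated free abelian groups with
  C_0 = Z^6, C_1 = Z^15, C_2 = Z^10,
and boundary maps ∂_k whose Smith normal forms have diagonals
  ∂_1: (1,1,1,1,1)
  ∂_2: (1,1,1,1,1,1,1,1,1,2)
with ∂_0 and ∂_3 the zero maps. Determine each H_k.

H_0 ≅ Z,  H_1 ≅ Z/2Z,  H_2 = 0.

H_0: b_0 = 6 − 0 − 5 = 1; torsion from ∂_1 factors > 1: none. So H_0 ≅ Z.
H_1: b_1 = 15 − 5 − 10 = 0; torsion from ∂_2 factors > 1: [2]. So H_1 ≅ Z/2Z.
H_2: b_2 = 10 − 10 − 0 = 0; torsion from ∂_3 factors > 1: none. So H_2 ≅ 0.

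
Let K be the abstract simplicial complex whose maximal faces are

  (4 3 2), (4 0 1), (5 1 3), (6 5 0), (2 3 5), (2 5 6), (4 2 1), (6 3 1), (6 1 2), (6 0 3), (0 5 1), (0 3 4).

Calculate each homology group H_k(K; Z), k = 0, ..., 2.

H_0 ≅ Z,  H_1 ≅ Z/2,  H_2 = 0.

Take the total order 0 < 1 < 2 < 3 < 4 < 5 < 6 on the vertex set. Then K (dimension 2) consists of the simplices:

  0-simplices (7): [0], [1], [2], [3], [4], [5], [6]
  1-simplices (18): [0,1], [0,3], [0,4], [0,5], [0,6], [1,2], [1,3], [1,4], [1,5], [1,6], [2,3], [2,4], [2,5], [2,6], [3,4], [3,5], [3,6], [5,6]
  2-simplices (12): [0,1,4], [0,1,5], [0,3,4], [0,3,6], [0,5,6], [1,2,4], [1,2,6], [1,3,5], [1,3,6], [2,3,4], [2,3,5], [2,5,6]

giving chain groups C_0 ≅ Z^7, C_1 ≅ Z^18, C_2 ≅ Z^12.

The boundary map ∂_1: C_1 → C_0 maps an edge to its endpoints' difference, ∂[p,q] = q − p. For instance
  ∂[1,2] = [2] − [1].
The 7×18 boundary matrix has rank 6 and Smith normal form diag(1,1,1,1,1,1).

The boundary map ∂_2: C_2 → C_1 sends each 2-simplex [p,q,r] to [q,r] − [p,r] + [p,q]. For instance
  ∂[2,3,4] = [3,4] − [2,4] + [2,3],
  ∂[0,1,5] = [1,5] − [0,5] + [0,1].
This gives a 18×12 integer matrix of rank 12; reducing to Smith normal form yields diagonal entries (1,1,1,1,1,1,1,1,1,1,1,2).

Reading off H_k = ker ∂_k / im ∂_{k+1}:

  H_0: rank C_0 − rank ∂_1 = 7 − 6 = 1, and the invariant factors of ∂_1 are all 1, so H_0 = Z.
  H_1: rank ker ∂_1 − rank ∂_2 = (18 − 6) − 12 = 0, and ∂_2 has invariant factor 2 > 1, so H_1 = Z/2.
  H_2: rank ker ∂_2 − rank ∂_3 = (12 − 12) − 0 = 0, and there is no ∂_3, so H_2 = 0.

As a check, the Euler characteristic is 7 − 18 + 12 = 1, which agrees with 1 − 0 + 0 = 1.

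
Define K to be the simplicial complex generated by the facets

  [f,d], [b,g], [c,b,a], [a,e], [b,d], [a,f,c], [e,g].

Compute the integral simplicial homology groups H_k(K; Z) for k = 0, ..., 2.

Fix the vertex order a < b < c < d < e < f < g and write every simplex with vertices in increasing order. Then dim K = 2 and the simplices of K are:

  0-simplices (7): a, b, c, d, e, f, g
  1-simplices (10): ab, ac, ae, af, bc, bd, bg, cf, df, eg
  2-simplices (2): abc, acf

so the chain groups are C_0 ≅ Z^7, C_1 ≅ Z^10, C_2 ≅ Z^2.

Boundary ∂_1: C_1 → C_0 maps an edge to its endpoints' difference, ∂[p,q] = q − p. For instance
  ∂ac = c − a.
The 7×10 boundary matrix has rank 6 and Smith normal form diag(1,1,1,1,1,1).

∂_2: C_2 → C_1 maps a triangle to the signed sum of its edges. For instance
  ∂acf = cf − af + ac,
  ∂abc = bc − ac + ab.
As a 10×2 matrix over Z this has rank 2, with invariant factors (1,1).

Computing H_k = (kernel of ∂_k) / (image of ∂_{k+1}):

  H_0: rank C_0 − rank ∂_1 = 7 − 6 = 1, and the invariant factors of ∂_1 are all 1, so H_0 = Z.
  H_1: rank ker ∂_1 − rank ∂_2 = (10 − 6) − 2 = 2, and the invariant factors of ∂_2 are all 1, so H_1 = Z^2.
  H_2: rank ker ∂_2 − rank ∂_3 = (2 − 2) − 0 = 0, and there is no ∂_3, so H_2 = 0.

As a check, the Euler characteristic is 7 − 10 + 2 = -1, which agrees with 1 − 2 + 0 = -1.

H_0 ≅ Z,  H_1 ≅ Z^2,  H_2 = 0.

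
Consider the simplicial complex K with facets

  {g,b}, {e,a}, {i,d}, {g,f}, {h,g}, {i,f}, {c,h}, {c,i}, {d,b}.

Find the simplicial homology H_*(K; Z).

H_0 ≅ Z^2,  H_1 ≅ Z^2.

Order the vertices as a < b < c < d < e < f < g < h < i. Listing each simplex with vertices in this order, K has dimension 1 with simplices:

  0-simplices (9): a, b, c, d, e, f, g, h, i
  1-simplices (9): ae, bd, bg, ch, ci, di, fg, fi, gh

so the chain groups are C_0 ≅ Z^9, C_1 ≅ Z^9.

The boundary map ∂_1: C_1 → C_0 sends each edge [p,q] (with p < q) to q − p. For instance
  ∂ae = e − a.
The resulting 9×9 matrix has rank 7, and its Smith normal form has invariant factors (1,1,1,1,1,1,1).

Now H_k = ker ∂_k / im ∂_{k+1}, so:

  H_0: rank C_0 − rank ∂_1 = 9 − 7 = 2, and the invariant factors of ∂_1 are all 1, so H_0 ≅ Z^2.
  H_1: rank ker ∂_1 − rank ∂_2 = (9 − 7) − 0 = 2, and there is no ∂_2, so H_1 ≅ Z^2.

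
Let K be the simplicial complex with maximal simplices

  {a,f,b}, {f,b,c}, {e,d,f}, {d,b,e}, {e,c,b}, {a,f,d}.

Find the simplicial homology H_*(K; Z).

H_0 = Z,  H_1 = Z,  H_2 = 0.

Fix the vertex order a < b < c < d < e < f and write every simplex with vertices in increasing order. Then dim K = 2 and the simplices of K are:

  0-simplices (6): a, b, c, d, e, f
  1-simplices (12): ab, ad, af, bc, bd, be, bf, ce, cf, de, df, ef
  2-simplices (6): abf, adf, bce, bcf, bde, def

Hence C_0 ≅ Z^6, C_1 ≅ Z^12, C_2 ≅ Z^6.

∂_1: C_1 → C_0 sends each edge [p,q] (with p < q) to q − p.
The resulting 6×12 matrix has rank 5, and its Smith normal form has invariant factors (1,1,1,1,1).

The boundary map ∂_2: C_2 → C_1 maps a triangle to the signed sum of its edges. For instance
  ∂bde = de − be + bd,
  ∂bcf = cf − bf + bc.
As a 12×6 matrix over Z this has rank 6, with invariant factors (1,1,1,1,1,1).

From H_k ≅ ker(∂_k) / im(∂_{k+1}) we obtain:

  H_0: rank C_0 − rank ∂_1 = 6 − 5 = 1, and the invariant factors of ∂_1 are all 1, so H_0 = Z.
  H_1: rank ker ∂_1 − rank ∂_2 = (12 − 5) − 6 = 1, and the invariant factors of ∂_2 are all 1, so H_1 = Z.
  H_2: rank ker ∂_2 − rank ∂_3 = (6 − 6) − 0 = 0, and there is no ∂_3, so H_2 = 0.

As a check, the Euler characteristic is 6 − 12 + 6 = 0, which agrees with 1 − 1 + 0 = 0.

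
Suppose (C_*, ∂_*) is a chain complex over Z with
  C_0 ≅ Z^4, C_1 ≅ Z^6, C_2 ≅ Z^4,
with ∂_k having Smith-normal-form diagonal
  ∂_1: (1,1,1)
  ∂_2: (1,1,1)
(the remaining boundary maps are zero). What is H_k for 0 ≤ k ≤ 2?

H_0: b_0 = 4 − 0 − 3 = 1; torsion from ∂_1 factors > 1: none. So H_0 = Z.
H_1: b_1 = 6 − 3 − 3 = 0; torsion from ∂_2 factors > 1: none. So H_1 = 0.
H_2: b_2 = 4 − 3 − 0 = 1; torsion from ∂_3 factors > 1: none. So H_2 = Z.

H_0 = Z,  H_1 = 0,  H_2 = Z.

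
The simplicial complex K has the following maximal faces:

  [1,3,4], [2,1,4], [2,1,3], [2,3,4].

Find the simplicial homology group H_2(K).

H_2 ≅ Z.

Take the total order 1 < 2 < 3 < 4 on the vertex set. Then K (dimension 2) consists of the simplices:

  0-simplices (4): [1], [2], [3], [4]
  1-simplices (6): [1,2], [1,3], [1,4], [2,3], [2,4], [3,4]
  2-simplices (4): [1,2,3], [1,2,4], [1,3,4], [2,3,4]

Hence C_0 ≅ Z^4, C_1 ≅ Z^6, C_2 ≅ Z^4.

Boundary ∂_1: C_1 → C_0 maps an edge to its endpoints' difference, ∂[p,q] = q − p.
This gives a 4×6 integer matrix of rank 3; reducing to Smith normal form yields diagonal entries (1,1,1).

Boundary ∂_2: C_2 → C_1 sends each 2-simplex [p,q,r] to [q,r] − [p,r] + [p,q]. For instance
  ∂[1,2,3] = [2,3] − [1,3] + [1,2],
  ∂[2,3,4] = [3,4] − [2,4] + [2,3].
As a 6×4 matrix over Z this has rank 3, with invariant factors (1,1,1).

Computing H_k = (kernel of ∂_k) / (image of ∂_{k+1}):

  H_2: rank ker ∂_2 − rank ∂_3 = (4 − 3) − 0 = 1, and there is no ∂_3, so H_2 ≅ Z.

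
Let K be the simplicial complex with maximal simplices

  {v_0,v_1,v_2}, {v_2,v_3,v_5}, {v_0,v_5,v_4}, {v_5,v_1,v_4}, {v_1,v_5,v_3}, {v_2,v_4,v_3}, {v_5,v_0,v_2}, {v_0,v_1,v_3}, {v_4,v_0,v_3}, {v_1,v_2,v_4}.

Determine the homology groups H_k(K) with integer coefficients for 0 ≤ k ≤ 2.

K has 6 vertices, 15 edges, 10 triangles.
rank ∂_0 = 0, rank ∂_1 = 5 ⇒ b_0 = 6 − 0 − 5 = 1; all invariant factors of ∂_1 are 1 so no torsion. So H_0 = Z.
rank ∂_1 = 5, rank ∂_2 = 10 ⇒ b_1 = 15 − 5 − 10 = 0; ∂_2 has invariant factor(s) [2] giving torsion. So H_1 = Z/2.
rank ∂_2 = 10, rank ∂_3 = 0 ⇒ b_2 = 10 − 10 − 0 = 0. So H_2 = 0.

H_0 ≅ Z,  H_1 ≅ Z/2,  H_2 = 0.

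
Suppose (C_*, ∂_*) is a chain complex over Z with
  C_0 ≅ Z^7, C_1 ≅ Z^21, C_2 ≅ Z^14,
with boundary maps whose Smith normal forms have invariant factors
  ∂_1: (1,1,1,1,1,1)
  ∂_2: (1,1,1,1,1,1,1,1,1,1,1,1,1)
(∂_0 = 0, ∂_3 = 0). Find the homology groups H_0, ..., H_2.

H_0 = Z,  H_1 = Z^2,  H_2 = Z.

H_0: b_0 = 7 − 0 − 6 = 1; torsion from ∂_1 factors > 1: none. So H_0 = Z.
H_1: b_1 = 21 − 6 − 13 = 2; torsion from ∂_2 factors > 1: none. So H_1 = Z^2.
H_2: b_2 = 14 − 13 − 0 = 1; torsion from ∂_3 factors > 1: none. So H_2 = Z.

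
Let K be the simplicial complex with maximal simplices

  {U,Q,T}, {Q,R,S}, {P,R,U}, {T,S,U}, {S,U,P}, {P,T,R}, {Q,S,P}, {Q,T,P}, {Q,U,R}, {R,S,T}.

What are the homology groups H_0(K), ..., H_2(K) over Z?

H_0 ≅ Z,  H_1 ≅ Z_2,  H_2 = 0.

Fix the vertex order P < Q < R < S < T < U and write every simplex with vertices in increasing order. Then dim K = 2 and the simplices of K are:

  0-simplices (6): P, Q, R, S, T, U
  1-simplices (15): PQ, PR, PS, PT, PU, QR, QS, QT, QU, RS, RT, RU, ST, SU, TU
  2-simplices (10): PQS, PQT, PRT, PRU, PSU, QRS, QRU, QTU, RST, STU

Hence C_0 ≅ Z^6, C_1 ≅ Z^15, C_2 ≅ Z^10.

The boundary map ∂_1: C_1 → C_0 maps an edge to its endpoints' difference, ∂[p,q] = q − p. For instance
  ∂SU = U − S.
The resulting 6×15 matrix has rank 5, and its Smith normal form has invariant factors (1,1,1,1,1).

∂_2: C_2 → C_1 acts by ∂[p,q,r] = [q,r] − [p,r] + [p,q]. For instance
  ∂PQT = QT − PT + PQ,
  ∂QRU = RU − QU + QR.
The 15×10 boundary matrix has rank 10 and Smith normal form diag(1,1,1,1,1,1,1,1,1,2).

From H_k ≅ ker(∂_k) / im(∂_{k+1}) we obtain:

  H_0: rank C_0 − rank ∂_1 = 6 − 5 = 1, and the invariant factors of ∂_1 are all 1, so H_0 = Z.
  H_1: rank ker ∂_1 − rank ∂_2 = (15 − 5) − 10 = 0, and ∂_2 has invariant factor 2 > 1, so H_1 = Z_2.
  H_2: rank ker ∂_2 − rank ∂_3 = (10 − 10) − 0 = 0, and there is no ∂_3, so H_2 = 0.

As a check, the Euler characteristic is 6 − 15 + 10 = 1, which agrees with 1 − 0 + 0 = 1.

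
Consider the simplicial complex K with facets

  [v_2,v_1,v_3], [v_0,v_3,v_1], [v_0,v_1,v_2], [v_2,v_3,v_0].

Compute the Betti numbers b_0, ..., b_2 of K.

b_0 = 1, b_1 = 0, b_2 = 1.

K has 4 vertices, 6 edges, 4 triangles.
rank ∂_0 = 0, rank ∂_1 = 3 ⇒ b_0 = 4 − 0 − 3 = 1; all invariant factors of ∂_1 are 1 so no torsion. So H_0 ≅ Z.
rank ∂_1 = 3, rank ∂_2 = 3 ⇒ b_1 = 6 − 3 − 3 = 0; all invariant factors of ∂_2 are 1 so no torsion. So H_1 ≅ 0.
rank ∂_2 = 3, rank ∂_3 = 0 ⇒ b_2 = 4 − 3 − 0 = 1. So H_2 ≅ Z.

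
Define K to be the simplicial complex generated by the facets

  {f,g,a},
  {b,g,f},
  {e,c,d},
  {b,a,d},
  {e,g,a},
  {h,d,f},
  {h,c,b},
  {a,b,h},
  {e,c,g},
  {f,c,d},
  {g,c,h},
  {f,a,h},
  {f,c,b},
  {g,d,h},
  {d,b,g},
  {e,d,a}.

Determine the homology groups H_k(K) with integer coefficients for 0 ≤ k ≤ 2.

H_0 ≅ Z,  H_1 ≅ Z^2,  H_2 ≅ Z.

Fix the vertex order a < b < c < d < e < f < g < h and write every simplex with vertices in increasing order. Then dim K = 2 and the simplices of K are:

  0-simplices (8): a, b, c, d, e, f, g, h
  1-simplices (24): ab, ad, ae, af, ag, ah, bc, bd, bf, bg, bh, cd, ce, cf, cg, ch, de, df, dg, dh, eg, fg, fh, gh
  2-simplices (16): abd, abh, ade, aeg, afg, afh, bcf, bch, bdg, bfg, cde, cdf, ceg, cgh, dfh, dgh

giving chain groups C_0 ≅ Z^8, C_1 ≅ Z^24, C_2 ≅ Z^16.

∂_1: C_1 → C_0 maps an edge to its endpoints' difference, ∂[p,q] = q − p. For instance
  ∂dg = g − d.
The 8×24 boundary matrix has rank 7 and Smith normal form diag(1,1,1,1,1,1,1).

The boundary map ∂_2: C_2 → C_1 acts by ∂[p,q,r] = [q,r] − [p,r] + [p,q]. For instance
  ∂ceg = eg − cg + ce,
  ∂afh = fh − ah + af.
This gives a 24×16 integer matrix of rank 15; reducing to Smith normal form yields diagonal entries (1,1,1,1,1,1,1,1,1,1,1,1,1,1,1).

From H_k ≅ ker(∂_k) / im(∂_{k+1}) we obtain:

  H_0: rank C_0 − rank ∂_1 = 8 − 7 = 1, and the invariant factors of ∂_1 are all 1, so H_0 = Z.
  H_1: rank ker ∂_1 − rank ∂_2 = (24 − 7) − 15 = 2, and the invariant factors of ∂_2 are all 1, so H_1 = Z^2.
  H_2: rank ker ∂_2 − rank ∂_3 = (16 − 15) − 0 = 1, and there is no ∂_3, so H_2 = Z.

As a check, the Euler characteristic is 8 − 24 + 16 = 0, which agrees with 1 − 2 + 1 = 0.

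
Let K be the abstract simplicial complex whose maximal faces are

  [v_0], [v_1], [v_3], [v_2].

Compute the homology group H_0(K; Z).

H_0 ≅ Z^4.

Order the vertices as v_0 < v_1 < v_2 < v_3. Listing each simplex with vertices in this order, K has dimension 0 with simplices:

  0-simplices (4): [v_0], [v_1], [v_2], [v_3]

Hence C_0 ≅ Z^4.

Reading off H_k = ker ∂_k / im ∂_{k+1}:

  H_0: rank C_0 − rank ∂_1 = 4 − 0 = 4, and there is no ∂_1, so H_0 ≅ Z^4.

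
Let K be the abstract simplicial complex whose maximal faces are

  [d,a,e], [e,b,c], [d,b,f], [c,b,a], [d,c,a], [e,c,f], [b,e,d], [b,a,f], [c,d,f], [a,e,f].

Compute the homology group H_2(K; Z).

H_2 = 0.

We work with the vertex ordering a < b < c < d < e < f. The simplices of K, each written with vertices in increasing order, are:

  0-simplices (6): a, b, c, d, e, f
  1-simplices (15): ab, ac, ad, ae, af, bc, bd, be, bf, cd, ce, cf, de, df, ef
  2-simplices (10): abc, abf, acd, ade, aef, bce, bde, bdf, cdf, cef

so the chain groups are C_0 ≅ Z^6, C_1 ≅ Z^15, C_2 ≅ Z^10.

Boundary ∂_1: C_1 → C_0 is given by ∂[p,q] = [q] − [p].
The resulting 6×15 matrix has rank 5, and its Smith normal form has invariant factors (1,1,1,1,1).

Boundary ∂_2: C_2 → C_1 acts by ∂[p,q,r] = [q,r] − [p,r] + [p,q]. For instance
  ∂abf = bf − af + ab,
  ∂cdf = df − cf + cd.
The 15×10 boundary matrix has rank 10 and Smith normal form diag(1,1,1,1,1,1,1,1,1,2).

Computing H_k = (kernel of ∂_k) / (image of ∂_{k+1}):

  H_2: rank ker ∂_2 − rank ∂_3 = (10 − 10) − 0 = 0, and there is no ∂_3, so H_2 ≅ 0.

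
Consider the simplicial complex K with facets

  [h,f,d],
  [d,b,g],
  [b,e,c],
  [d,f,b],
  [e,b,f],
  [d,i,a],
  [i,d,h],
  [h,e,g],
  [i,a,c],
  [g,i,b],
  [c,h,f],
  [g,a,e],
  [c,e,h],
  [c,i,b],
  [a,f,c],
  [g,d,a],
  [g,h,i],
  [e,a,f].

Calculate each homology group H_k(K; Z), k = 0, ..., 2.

H_0 = Z,  H_1 = Z ⊕ Z/2,  H_2 = 0.

Order the vertices as a < b < c < d < e < f < g < h < i. Listing each simplex with vertices in this order, K has dimension 2 with simplices:

  0-simplices (9): a, b, c, d, e, f, g, h, i
  1-simplices (27): ac, ad, ae, af, ag, ai, bc, bd, be, bf, bg, bi, ce, cf, ch, ci, df, dg, dh, di, ef, eg, eh, fh, gh, gi, hi
  2-simplices (18): acf, aci, adg, adi, aef, aeg, bce, bci, bdf, bdg, bef, bgi, ceh, cfh, dfh, dhi, egh, ghi

giving chain groups C_0 ≅ Z^9, C_1 ≅ Z^27, C_2 ≅ Z^18.

∂_1: C_1 → C_0 is given by ∂[p,q] = [q] − [p]. For instance
  ∂gi = i − g.
As a 9×27 matrix over Z this has rank 8, with invariant factors (1,1,1,1,1,1,1,1).

Boundary ∂_2: C_2 → C_1 acts by ∂[p,q,r] = [q,r] − [p,r] + [p,q]. For instance
  ∂aef = ef − af + ae,
  ∂egh = gh − eh + eg.
This gives a 27×18 integer matrix of rank 18; reducing to Smith normal form yields diagonal entries (1,1,1,1,1,1,1,1,1,1,1,1,1,1,1,1,1,2).

From H_k ≅ ker(∂_k) / im(∂_{k+1}) we obtain:

  H_0: rank C_0 − rank ∂_1 = 9 − 8 = 1, and the invariant factors of ∂_1 are all 1, so H_0 = Z.
  H_1: rank ker ∂_1 − rank ∂_2 = (27 − 8) − 18 = 1, and ∂_2 has invariant factor 2 > 1, so H_1 = Z ⊕ Z/2.
  H_2: rank ker ∂_2 − rank ∂_3 = (18 − 18) − 0 = 0, and there is no ∂_3, so H_2 = 0.

(K is a triangulation of the Klein bottle.)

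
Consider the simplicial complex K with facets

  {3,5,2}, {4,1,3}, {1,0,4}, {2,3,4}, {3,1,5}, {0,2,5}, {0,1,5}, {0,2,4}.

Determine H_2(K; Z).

H_2 ≅ Z.

K has 6 vertices, 12 edges, 8 triangles.
rank ∂_2 = 7, rank ∂_3 = 0 ⇒ b_2 = 8 − 7 − 0 = 1. So H_2 = Z.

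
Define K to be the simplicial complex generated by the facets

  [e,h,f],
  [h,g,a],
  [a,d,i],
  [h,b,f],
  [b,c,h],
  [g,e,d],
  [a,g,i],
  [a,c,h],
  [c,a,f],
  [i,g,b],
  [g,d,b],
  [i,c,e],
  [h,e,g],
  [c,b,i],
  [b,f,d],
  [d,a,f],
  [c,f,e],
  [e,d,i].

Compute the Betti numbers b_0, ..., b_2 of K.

b_0 = 1, b_1 = 1, b_2 = 0.

K has 9 vertices, 27 edges, 18 triangles.
rank ∂_0 = 0, rank ∂_1 = 8 ⇒ b_0 = 9 − 0 − 8 = 1; all invariant factors of ∂_1 are 1 so no torsion. So H_0 = Z.
rank ∂_1 = 8, rank ∂_2 = 18 ⇒ b_1 = 27 − 8 − 18 = 1; ∂_2 has invariant factor(s) [2] giving torsion. So H_1 = Z ⊕ Z/2.
rank ∂_2 = 18, rank ∂_3 = 0 ⇒ b_2 = 18 − 18 − 0 = 0. So H_2 = 0.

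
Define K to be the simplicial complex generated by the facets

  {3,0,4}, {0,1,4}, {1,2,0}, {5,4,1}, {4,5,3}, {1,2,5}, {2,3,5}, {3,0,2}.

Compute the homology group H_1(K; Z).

H_1 = 0.

Order the vertices as 0 < 1 < 2 < 3 < 4 < 5. Listing each simplex with vertices in this order, K has dimension 2 with simplices:

  0-simplices (6): [0], [1], [2], [3], [4], [5]
  1-simplices (12): [0,1], [0,2], [0,3], [0,4], [1,2], [1,4], [1,5], [2,3], [2,5], [3,4], [3,5], [4,5]
  2-simplices (8): [0,1,2], [0,1,4], [0,2,3], [0,3,4], [1,2,5], [1,4,5], [2,3,5], [3,4,5]

so the chain groups are C_0 ≅ Z^6, C_1 ≅ Z^12, C_2 ≅ Z^8.

The boundary map ∂_1: C_1 → C_0 is given by ∂[p,q] = [q] − [p].
As a 6×12 matrix over Z this has rank 5, with invariant factors (1,1,1,1,1).

The boundary map ∂_2: C_2 → C_1 sends each 2-simplex [p,q,r] to [q,r] − [p,r] + [p,q]. For instance
  ∂[0,1,4] = [1,4] − [0,4] + [0,1],
  ∂[0,3,4] = [3,4] − [0,4] + [0,3].
The resulting 12×8 matrix has rank 7, and its Smith normal form has invariant factors (1,1,1,1,1,1,1).

Now H_k = ker ∂_k / im ∂_{k+1}, so:

  H_1: rank ker ∂_1 − rank ∂_2 = (12 − 5) − 7 = 0, and the invariant factors of ∂_2 are all 1, so H_1 ≅ 0.

(K is a triangulation of the 2-sphere S^2.)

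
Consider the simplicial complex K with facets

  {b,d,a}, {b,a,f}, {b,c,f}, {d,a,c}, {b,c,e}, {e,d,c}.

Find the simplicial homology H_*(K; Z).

H_0 ≅ Z,  H_1 ≅ Z,  H_2 = 0.

Order the vertices as a < b < c < d < e < f. Listing each simplex with vertices in this order, K has dimension 2 with simplices:

  0-simplices (6): a, b, c, d, e, f
  1-simplices (12): ab, ac, ad, af, bc, bd, be, bf, cd, ce, cf, de
  2-simplices (6): abd, abf, acd, bce, bcf, cde

giving chain groups C_0 ≅ Z^6, C_1 ≅ Z^12, C_2 ≅ Z^6.

The boundary map ∂_1: C_1 → C_0 maps an edge to its endpoints' difference, ∂[p,q] = q − p. For instance
  ∂bf = f − b.
This gives a 6×12 integer matrix of rank 5; reducing to Smith normal form yields diagonal entries (1,1,1,1,1).

The boundary map ∂_2: C_2 → C_1 acts by ∂[p,q,r] = [q,r] − [p,r] + [p,q]. For instance
  ∂bce = ce − be + bc,
  ∂cde = de − ce + cd.
As a 12×6 matrix over Z this has rank 6, with invariant factors (1,1,1,1,1,1).

Reading off H_k = ker ∂_k / im ∂_{k+1}:

  H_0: rank C_0 − rank ∂_1 = 6 − 5 = 1, and the invariant factors of ∂_1 are all 1, so H_0 ≅ Z.
  H_1: rank ker ∂_1 − rank ∂_2 = (12 − 5) − 6 = 1, and the invariant factors of ∂_2 are all 1, so H_1 ≅ Z.
  H_2: rank ker ∂_2 − rank ∂_3 = (6 − 6) − 0 = 0, and there is no ∂_3, so H_2 ≅ 0.

(K is a triangulation of the cylinder S^1 x I.)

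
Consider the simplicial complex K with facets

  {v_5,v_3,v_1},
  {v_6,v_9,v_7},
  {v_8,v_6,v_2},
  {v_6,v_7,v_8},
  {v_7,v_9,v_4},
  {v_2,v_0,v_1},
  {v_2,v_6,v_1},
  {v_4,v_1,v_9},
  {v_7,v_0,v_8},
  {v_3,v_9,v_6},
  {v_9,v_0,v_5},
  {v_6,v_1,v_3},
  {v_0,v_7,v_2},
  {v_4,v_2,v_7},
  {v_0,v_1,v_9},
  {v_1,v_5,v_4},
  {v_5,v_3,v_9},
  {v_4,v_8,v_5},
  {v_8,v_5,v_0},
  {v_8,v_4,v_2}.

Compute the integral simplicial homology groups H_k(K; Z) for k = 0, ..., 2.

K has 10 vertices, 30 edges, 20 triangles.
rank ∂_0 = 0, rank ∂_1 = 9 ⇒ b_0 = 10 − 0 − 9 = 1; all invariant factors of ∂_1 are 1 so no torsion. So H_0 = Z.
rank ∂_1 = 9, rank ∂_2 = 20 ⇒ b_1 = 30 − 9 − 20 = 1; ∂_2 has invariant factor(s) [2] giving torsion. So H_1 = Z ⊕ Z_2.
rank ∂_2 = 20, rank ∂_3 = 0 ⇒ b_2 = 20 − 20 − 0 = 0. So H_2 = 0.

H_0 = Z,  H_1 = Z ⊕ Z_2,  H_2 = 0.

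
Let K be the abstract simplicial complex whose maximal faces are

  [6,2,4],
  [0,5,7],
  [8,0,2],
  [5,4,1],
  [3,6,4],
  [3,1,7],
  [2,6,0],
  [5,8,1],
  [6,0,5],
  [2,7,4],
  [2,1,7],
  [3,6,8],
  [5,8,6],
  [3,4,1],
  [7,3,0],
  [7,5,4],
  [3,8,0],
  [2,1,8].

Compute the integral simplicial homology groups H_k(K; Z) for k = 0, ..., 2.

Take the total order 0 < 1 < 2 < 3 < 4 < 5 < 6 < 7 < 8 on the vertex set. Then K (dimension 2) consists of the simplices:

  0-simplices (9): [0], [1], [2], [3], [4], [5], [6], [7], [8]
  1-simplices (27): (27 of them)
  2-simplices (18): [0,2,6], [0,2,8], [0,3,7], [0,3,8], [0,5,6], [0,5,7], [1,2,7], [1,2,8], [1,3,4], [1,3,7], [1,4,5], [1,5,8], [2,4,6], [2,4,7], [3,4,6], [3,6,8], [4,5,7], [5,6,8]

Hence C_0 ≅ Z^9, C_1 ≅ Z^27, C_2 ≅ Z^18.

Boundary ∂_1: C_1 → C_0 maps an edge to its endpoints' difference, ∂[p,q] = q − p.
The resulting 9×27 matrix has rank 8, and its Smith normal form has invariant factors (1,1,1,1,1,1,1,1).

The boundary map ∂_2: C_2 → C_1 acts by ∂[p,q,r] = [q,r] − [p,r] + [p,q]. For instance
  ∂[1,5,8] = [5,8] − [1,8] + [1,5],
  ∂[0,2,8] = [2,8] − [0,8] + [0,2].
The resulting 27×18 matrix has rank 18, and its Smith normal form has invariant factors (1,1,1,1,1,1,1,1,1,1,1,1,1,1,1,1,1,2).

Computing H_k = (kernel of ∂_k) / (image of ∂_{k+1}):

  H_0: rank C_0 − rank ∂_1 = 9 − 8 = 1, and the invariant factors of ∂_1 are all 1, so H_0 ≅ Z.
  H_1: rank ker ∂_1 − rank ∂_2 = (27 − 8) − 18 = 1, and ∂_2 has invariant factor 2 > 1, so H_1 ≅ Z ⊕ Z/2.
  H_2: rank ker ∂_2 − rank ∂_3 = (18 − 18) − 0 = 0, and there is no ∂_3, so H_2 ≅ 0.

H_0 ≅ Z,  H_1 ≅ Z ⊕ Z/2,  H_2 = 0.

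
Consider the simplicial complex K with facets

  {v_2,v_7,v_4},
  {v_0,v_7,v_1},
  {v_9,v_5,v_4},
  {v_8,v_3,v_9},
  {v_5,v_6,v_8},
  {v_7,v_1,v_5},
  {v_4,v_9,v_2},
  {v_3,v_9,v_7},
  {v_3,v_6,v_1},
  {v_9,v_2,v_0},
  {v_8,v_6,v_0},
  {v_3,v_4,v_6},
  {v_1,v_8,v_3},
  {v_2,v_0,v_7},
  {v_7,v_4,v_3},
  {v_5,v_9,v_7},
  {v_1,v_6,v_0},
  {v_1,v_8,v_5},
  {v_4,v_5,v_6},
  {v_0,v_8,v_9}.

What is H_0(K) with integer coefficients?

Take the total order v_0 < v_1 < v_2 < v_3 < v_4 < v_5 < v_6 < v_7 < v_8 < v_9 on the vertex set. Then K (dimension 2) consists of the simplices:

  0-simplices (10): [v_0], [v_1], [v_2], [v_3], [v_4], [v_5], [v_6], [v_7], [v_8], [v_9]
  1-simplices (30): (30 of them)
  2-simplices (20): (20 of them)

Hence C_0 ≅ Z^10, C_1 ≅ Z^30, C_2 ≅ Z^20.

Boundary ∂_1: C_1 → C_0 sends each edge [p,q] (with p < q) to q − p. For instance
  ∂[v_0,v_6] = [v_6] − [v_0].
The resulting 10×30 matrix has rank 9, and its Smith normal form has invariant factors (1,1,1,1,1,1,1,1,1).

Boundary ∂_2: C_2 → C_1 acts by ∂[p,q,r] = [q,r] − [p,r] + [p,q]. For instance
  ∂[v_0,v_1,v_6] = [v_1,v_6] − [v_0,v_6] + [v_0,v_1],
  ∂[v_0,v_1,v_7] = [v_1,v_7] − [v_0,v_7] + [v_0,v_1].
This gives a 30×20 integer matrix of rank 20; reducing to Smith normal form yields diagonal entries (1,1,1,1,1,1,1,1,1,1,1,1,1,1,1,1,1,1,1,2).

Computing H_k = (kernel of ∂_k) / (image of ∂_{k+1}):

  H_0: rank C_0 − rank ∂_1 = 10 − 9 = 1, and the invariant factors of ∂_1 are all 1, so H_0 = Z.

H_0 ≅ Z.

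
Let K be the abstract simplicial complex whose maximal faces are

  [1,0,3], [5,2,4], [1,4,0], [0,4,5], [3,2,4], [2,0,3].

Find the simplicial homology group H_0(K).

Order the vertices as 0 < 1 < 2 < 3 < 4 < 5. Listing each simplex with vertices in this order, K has dimension 2 with simplices:

  0-simplices (6): [0], [1], [2], [3], [4], [5]
  1-simplices (12): [0,1], [0,2], [0,3], [0,4], [0,5], [1,3], [1,4], [2,3], [2,4], [2,5], [3,4], [4,5]
  2-simplices (6): [0,1,3], [0,1,4], [0,2,3], [0,4,5], [2,3,4], [2,4,5]

giving chain groups C_0 ≅ Z^6, C_1 ≅ Z^12, C_2 ≅ Z^6.

Boundary ∂_1: C_1 → C_0 sends each edge [p,q] (with p < q) to q − p. For instance
  ∂[0,5] = [5] − [0].
The resulting 6×12 matrix has rank 5, and its Smith normal form has invariant factors (1,1,1,1,1).

∂_2: C_2 → C_1 maps a triangle to the signed sum of its edges. For instance
  ∂[2,4,5] = [4,5] − [2,5] + [2,4],
  ∂[2,3,4] = [3,4] − [2,4] + [2,3].
As a 12×6 matrix over Z this has rank 6, with invariant factors (1,1,1,1,1,1).

Computing H_k = (kernel of ∂_k) / (image of ∂_{k+1}):

  H_0: rank C_0 − rank ∂_1 = 6 − 5 = 1, and the invariant factors of ∂_1 are all 1, so H_0 = Z.

H_0 = Z.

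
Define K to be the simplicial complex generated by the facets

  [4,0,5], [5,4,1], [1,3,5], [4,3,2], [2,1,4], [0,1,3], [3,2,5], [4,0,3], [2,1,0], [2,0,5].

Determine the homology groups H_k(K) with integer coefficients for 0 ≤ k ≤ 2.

Fix the vertex order 0 < 1 < 2 < 3 < 4 < 5 and write every simplex with vertices in increasing order. Then dim K = 2 and the simplices of K are:

  0-simplices (6): [0], [1], [2], [3], [4], [5]
  1-simplices (15): [0,1], [0,2], [0,3], [0,4], [0,5], [1,2], [1,3], [1,4], [1,5], [2,3], [2,4], [2,5], [3,4], [3,5], [4,5]
  2-simplices (10): [0,1,2], [0,1,3], [0,2,5], [0,3,4], [0,4,5], [1,2,4], [1,3,5], [1,4,5], [2,3,4], [2,3,5]

so the chain groups are C_0 ≅ Z^6, C_1 ≅ Z^15, C_2 ≅ Z^10.

Boundary ∂_1: C_1 → C_0 sends each edge [p,q] (with p < q) to q − p. For instance
  ∂[2,5] = [5] − [2].
The 6×15 boundary matrix has rank 5 and Smith normal form diag(1,1,1,1,1).

∂_2: C_2 → C_1 maps a triangle to the signed sum of its edges. For instance
  ∂[0,1,3] = [1,3] − [0,3] + [0,1],
  ∂[0,2,5] = [2,5] − [0,5] + [0,2].
As a 15×10 matrix over Z this has rank 10, with invariant factors (1,1,1,1,1,1,1,1,1,2).

Now H_k = ker ∂_k / im ∂_{k+1}, so:

  H_0: rank C_0 − rank ∂_1 = 6 − 5 = 1, and the invariant factors of ∂_1 are all 1, so H_0 ≅ Z.
  H_1: rank ker ∂_1 − rank ∂_2 = (15 − 5) − 10 = 0, and ∂_2 has invariant factor 2 > 1, so H_1 ≅ Z/2Z.
  H_2: rank ker ∂_2 − rank ∂_3 = (10 − 10) − 0 = 0, and there is no ∂_3, so H_2 ≅ 0.

H_0 ≅ Z,  H_1 ≅ Z/2Z,  H_2 = 0.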